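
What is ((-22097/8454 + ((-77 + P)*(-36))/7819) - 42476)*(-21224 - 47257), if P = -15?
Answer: 9156516043723431/3147706 ≈ 2.9090e+9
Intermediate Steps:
((-22097/8454 + ((-77 + P)*(-36))/7819) - 42476)*(-21224 - 47257) = ((-22097/8454 + ((-77 - 15)*(-36))/7819) - 42476)*(-21224 - 47257) = ((-22097*1/8454 - 92*(-36)*(1/7819)) - 42476)*(-68481) = ((-22097/8454 + 3312*(1/7819)) - 42476)*(-68481) = ((-22097/8454 + 3312/7819) - 42476)*(-68481) = (-144776795/66101826 - 42476)*(-68481) = -2807885937971/66101826*(-68481) = 9156516043723431/3147706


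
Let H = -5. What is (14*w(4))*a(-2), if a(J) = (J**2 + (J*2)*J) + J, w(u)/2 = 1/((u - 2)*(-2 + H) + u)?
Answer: -28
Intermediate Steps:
w(u) = 2/(14 - 6*u) (w(u) = 2/((u - 2)*(-2 - 5) + u) = 2/((-2 + u)*(-7) + u) = 2/((14 - 7*u) + u) = 2/(14 - 6*u))
a(J) = J + 3*J**2 (a(J) = (J**2 + (2*J)*J) + J = (J**2 + 2*J**2) + J = 3*J**2 + J = J + 3*J**2)
(14*w(4))*a(-2) = (14*(-1/(-7 + 3*4)))*(-2*(1 + 3*(-2))) = (14*(-1/(-7 + 12)))*(-2*(1 - 6)) = (14*(-1/5))*(-2*(-5)) = (14*(-1*1/5))*10 = (14*(-1/5))*10 = -14/5*10 = -28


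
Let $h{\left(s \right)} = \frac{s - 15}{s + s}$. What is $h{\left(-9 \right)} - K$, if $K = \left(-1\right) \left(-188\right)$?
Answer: $- \frac{560}{3} \approx -186.67$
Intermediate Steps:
$K = 188$
$h{\left(s \right)} = \frac{-15 + s}{2 s}$
$h{\left(-9 \right)} - K = \frac{-15 - 9}{2 \left(-9\right)} - 188 = \frac{1}{2} \left(- \frac{1}{9}\right) \left(-24\right) - 188 = \frac{4}{3} - 188 = - \frac{560}{3}$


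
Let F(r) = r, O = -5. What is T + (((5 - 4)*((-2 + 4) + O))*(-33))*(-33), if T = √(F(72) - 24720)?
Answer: -3267 + 2*I*√6162 ≈ -3267.0 + 157.0*I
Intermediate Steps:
T = 2*I*√6162 (T = √(72 - 24720) = √(-24648) = 2*I*√6162 ≈ 157.0*I)
T + (((5 - 4)*((-2 + 4) + O))*(-33))*(-33) = 2*I*√6162 + (((5 - 4)*((-2 + 4) - 5))*(-33))*(-33) = 2*I*√6162 + ((1*(2 - 5))*(-33))*(-33) = 2*I*√6162 + ((1*(-3))*(-33))*(-33) = 2*I*√6162 - 3*(-33)*(-33) = 2*I*√6162 + 99*(-33) = 2*I*√6162 - 3267 = -3267 + 2*I*√6162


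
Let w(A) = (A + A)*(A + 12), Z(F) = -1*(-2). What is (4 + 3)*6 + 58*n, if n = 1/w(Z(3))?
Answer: 1205/28 ≈ 43.036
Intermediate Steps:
Z(F) = 2
w(A) = 2*A*(12 + A) (w(A) = (2*A)*(12 + A) = 2*A*(12 + A))
n = 1/56 (n = 1/(2*2*(12 + 2)) = 1/(2*2*14) = 1/56 ≈ 0.017857)
(4 + 3)*6 + 58*n = (4 + 3)*6 + 58*(1/56) = 7*6 + 29/28 = 42 + 29/28 = 1205/28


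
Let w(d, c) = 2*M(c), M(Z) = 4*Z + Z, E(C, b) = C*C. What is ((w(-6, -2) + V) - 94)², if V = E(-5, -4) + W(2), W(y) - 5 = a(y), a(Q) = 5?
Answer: 6241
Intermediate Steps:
E(C, b) = C²
M(Z) = 5*Z
W(y) = 10 (W(y) = 5 + 5 = 10)
w(d, c) = 10*c (w(d, c) = 2*(5*c) = 10*c)
V = 35 (V = (-5)² + 10 = 25 + 10 = 35)
((w(-6, -2) + V) - 94)² = ((10*(-2) + 35) - 94)² = ((-20 + 35) - 94)² = (15 - 94)² = (-79)² = 6241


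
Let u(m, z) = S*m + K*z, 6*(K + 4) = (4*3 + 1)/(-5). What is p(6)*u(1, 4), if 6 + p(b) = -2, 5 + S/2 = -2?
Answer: 3808/15 ≈ 253.87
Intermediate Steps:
S = -14 (S = -10 + 2*(-2) = -10 - 4 = -14)
K = -133/30 (K = -4 + ((4*3 + 1)/(-5))/6 = -4 + ((12 + 1)*(-⅕))/6 = -4 + (13*(-⅕))/6 = -4 + (⅙)*(-13/5) = -4 - 13/30 = -133/30 ≈ -4.4333)
p(b) = -8 (p(b) = -6 - 2 = -8)
u(m, z) = -14*m - 133*z/30
p(6)*u(1, 4) = -8*(-14*1 - 133/30*4) = -8*(-14 - 266/15) = -8*(-476/15) = 3808/15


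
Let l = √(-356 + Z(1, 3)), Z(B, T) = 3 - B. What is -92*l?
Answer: -92*I*√354 ≈ -1731.0*I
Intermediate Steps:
l = I*√354 (l = √(-356 + (3 - 1*1)) = √(-356 + (3 - 1)) = √(-356 + 2) = √(-354) = I*√354 ≈ 18.815*I)
-92*l = -92*I*√354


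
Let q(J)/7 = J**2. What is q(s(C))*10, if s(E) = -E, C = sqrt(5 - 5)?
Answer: 0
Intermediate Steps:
C = 0 (C = sqrt(0) = 0)
q(J) = 7*J**2
q(s(C))*10 = (7*(-1*0)**2)*10 = (7*0**2)*10 = (7*0)*10 = 0*10 = 0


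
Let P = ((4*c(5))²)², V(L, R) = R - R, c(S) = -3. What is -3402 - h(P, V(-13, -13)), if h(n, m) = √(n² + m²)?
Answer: -24138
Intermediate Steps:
V(L, R) = 0
P = 20736 (P = ((4*(-3))²)² = ((-12)²)² = 144² = 20736)
h(n, m) = √(m² + n²)
-3402 - h(P, V(-13, -13)) = -3402 - √(0² + 20736²) = -3402 - √(0 + 429981696) = -3402 - √429981696 = -3402 - 1*20736 = -3402 - 20736 = -24138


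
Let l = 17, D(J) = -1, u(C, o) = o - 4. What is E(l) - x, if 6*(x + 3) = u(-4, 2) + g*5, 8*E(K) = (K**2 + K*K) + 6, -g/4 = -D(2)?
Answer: 239/3 ≈ 79.667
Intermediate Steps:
u(C, o) = -4 + o
g = -4 (g = -(-4)*(-1) = -4*1 = -4)
E(K) = 3/4 + K**2/4 (E(K) = ((K**2 + K*K) + 6)/8 = ((K**2 + K**2) + 6)/8 = (2*K**2 + 6)/8 = (6 + 2*K**2)/8 = 3/4 + K**2/4)
x = -20/3 (x = -3 + ((-4 + 2) - 4*5)/6 = -3 + (-2 - 20)/6 = -3 + (1/6)*(-22) = -3 - 11/3 = -20/3 ≈ -6.6667)
E(l) - x = (3/4 + (1/4)*17**2) - 1*(-20/3) = (3/4 + (1/4)*289) + 20/3 = (3/4 + 289/4) + 20/3 = 73 + 20/3 = 239/3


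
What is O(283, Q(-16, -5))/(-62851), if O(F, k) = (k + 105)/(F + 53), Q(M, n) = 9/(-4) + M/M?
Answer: -415/84471744 ≈ -4.9129e-6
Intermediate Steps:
Q(M, n) = -5/4 (Q(M, n) = 9*(-¼) + 1 = -9/4 + 1 = -5/4)
O(F, k) = (105 + k)/(53 + F)
O(283, Q(-16, -5))/(-62851) = ((105 - 5/4)/(53 + 283))/(-62851) = ((415/4)/336)*(-1/62851) = ((1/336)*(415/4))*(-1/62851) = (415/1344)*(-1/62851) = -415/84471744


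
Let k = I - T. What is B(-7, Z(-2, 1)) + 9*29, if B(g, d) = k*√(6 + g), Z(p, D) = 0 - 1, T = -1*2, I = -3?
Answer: 261 - I ≈ 261.0 - 1.0*I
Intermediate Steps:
T = -2
k = -1 (k = -3 - 1*(-2) = -3 + 2 = -1)
Z(p, D) = -1
B(g, d) = -√(6 + g)
B(-7, Z(-2, 1)) + 9*29 = -√(6 - 7) + 9*29 = -√(-1) + 261 = -I + 261 = 261 - I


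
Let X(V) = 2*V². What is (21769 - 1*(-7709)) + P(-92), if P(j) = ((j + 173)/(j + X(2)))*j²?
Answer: 149214/7 ≈ 21316.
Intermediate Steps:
P(j) = j²*(173 + j)/(8 + j) (P(j) = ((j + 173)/(j + 2*2²))*j² = ((173 + j)/(j + 2*4))*j² = ((173 + j)/(j + 8))*j² = ((173 + j)/(8 + j))*j² = j²*(173 + j)/(8 + j))
(21769 - 1*(-7709)) + P(-92) = (21769 - 1*(-7709)) + (-92)²*(173 - 92)/(8 - 92) = (21769 + 7709) + 8464*81/(-84) = 29478 + 8464*(-1/84)*81 = 29478 - 57132/7 = 149214/7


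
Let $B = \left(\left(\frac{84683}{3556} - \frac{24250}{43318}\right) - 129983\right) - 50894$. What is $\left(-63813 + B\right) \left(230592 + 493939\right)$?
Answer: $- \frac{13653125149046990553}{77019404} \approx -1.7727 \cdot 10^{11}$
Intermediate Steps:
$B = - \frac{13929247704711}{77019404}$ ($B = \left(\left(84683 \cdot \frac{1}{3556} - \frac{12125}{21659}\right) - 129983\right) - 50894 = \left(\left(\frac{84683}{3556} - \frac{12125}{21659}\right) - 129983\right) - 50894 = \left(\frac{1791032597}{77019404} - 129983\right) - 50894 = - \frac{10009422157535}{77019404} - 50894 = - \frac{13929247704711}{77019404} \approx -1.8085 \cdot 10^{5}$)
$\left(-63813 + B\right) \left(230592 + 493939\right) = \left(-63813 - \frac{13929247704711}{77019404}\right) \left(230592 + 493939\right) = \left(- \frac{18844086932163}{77019404}\right) 724531 = - \frac{13653125149046990553}{77019404}$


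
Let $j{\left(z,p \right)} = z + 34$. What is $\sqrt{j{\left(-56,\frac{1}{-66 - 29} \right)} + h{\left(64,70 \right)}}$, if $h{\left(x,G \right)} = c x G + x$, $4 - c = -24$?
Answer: $\sqrt{125482} \approx 354.23$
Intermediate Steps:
$c = 28$ ($c = 4 - -24 = 4 + 24 = 28$)
$j{\left(z,p \right)} = 34 + z$
$h{\left(x,G \right)} = x + 28 G x$ ($h{\left(x,G \right)} = 28 x G + x = 28 G x + x = x + 28 G x$)
$\sqrt{j{\left(-56,\frac{1}{-66 - 29} \right)} + h{\left(64,70 \right)}} = \sqrt{\left(34 - 56\right) + 64 \left(1 + 28 \cdot 70\right)} = \sqrt{-22 + 64 \left(1 + 1960\right)} = \sqrt{-22 + 64 \cdot 1961} = \sqrt{-22 + 125504} = \sqrt{125482}$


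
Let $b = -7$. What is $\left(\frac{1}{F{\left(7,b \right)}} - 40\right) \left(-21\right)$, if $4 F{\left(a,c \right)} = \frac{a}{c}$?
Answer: $924$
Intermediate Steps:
$F{\left(a,c \right)} = \frac{a}{4 c}$ ($F{\left(a,c \right)} = \frac{a \frac{1}{c}}{4} = \frac{a}{4 c}$)
$\left(\frac{1}{F{\left(7,b \right)}} - 40\right) \left(-21\right) = \left(\frac{1}{\frac{1}{4} \cdot 7 \frac{1}{-7}} - 40\right) \left(-21\right) = \left(\frac{1}{\frac{1}{4} \cdot 7 \left(- \frac{1}{7}\right)} - 40\right) \left(-21\right) = \left(\frac{1}{- \frac{1}{4}} - 40\right) \left(-21\right) = \left(-4 - 40\right) \left(-21\right) = \left(-44\right) \left(-21\right) = 924$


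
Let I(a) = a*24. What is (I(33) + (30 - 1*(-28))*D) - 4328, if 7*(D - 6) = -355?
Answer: -42906/7 ≈ -6129.4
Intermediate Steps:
I(a) = 24*a
D = -313/7 (D = 6 + (1/7)*(-355) = 6 - 355/7 = -313/7 ≈ -44.714)
(I(33) + (30 - 1*(-28))*D) - 4328 = (24*33 + (30 - 1*(-28))*(-313/7)) - 4328 = (792 + (30 + 28)*(-313/7)) - 4328 = (792 + 58*(-313/7)) - 4328 = (792 - 18154/7) - 4328 = -12610/7 - 4328 = -42906/7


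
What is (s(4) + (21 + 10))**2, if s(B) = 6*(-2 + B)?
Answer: 1849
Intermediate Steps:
s(B) = -12 + 6*B
(s(4) + (21 + 10))**2 = ((-12 + 6*4) + (21 + 10))**2 = ((-12 + 24) + 31)**2 = (12 + 31)**2 = 43**2 = 1849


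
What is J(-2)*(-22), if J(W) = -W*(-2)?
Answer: 88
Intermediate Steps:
J(W) = 2*W
J(-2)*(-22) = (2*(-2))*(-22) = -4*(-22) = 88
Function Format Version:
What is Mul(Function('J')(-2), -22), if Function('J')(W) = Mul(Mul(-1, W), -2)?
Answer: 88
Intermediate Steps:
Function('J')(W) = Mul(2, W)
Mul(Function('J')(-2), -22) = Mul(Mul(2, -2), -22) = Mul(-4, -22) = 88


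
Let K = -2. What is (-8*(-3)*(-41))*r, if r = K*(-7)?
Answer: -13776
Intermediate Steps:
r = 14 (r = -2*(-7) = 14)
(-8*(-3)*(-41))*r = (-8*(-3)*(-41))*14 = (24*(-41))*14 = -984*14 = -13776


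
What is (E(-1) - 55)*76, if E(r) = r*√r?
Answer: -4180 - 76*I ≈ -4180.0 - 76.0*I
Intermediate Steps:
E(r) = r^(3/2)
(E(-1) - 55)*76 = ((-1)^(3/2) - 55)*76 = (-I - 55)*76 = (-55 - I)*76 = -4180 - 76*I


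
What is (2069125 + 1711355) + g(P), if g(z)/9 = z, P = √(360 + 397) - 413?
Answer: 3776763 + 9*√757 ≈ 3.7770e+6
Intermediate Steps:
P = -413 + √757 (P = √757 - 413 = -413 + √757 ≈ -385.49)
g(z) = 9*z
(2069125 + 1711355) + g(P) = (2069125 + 1711355) + 9*(-413 + √757) = 3780480 + (-3717 + 9*√757) = 3776763 + 9*√757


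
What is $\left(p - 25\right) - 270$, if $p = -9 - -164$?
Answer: $-140$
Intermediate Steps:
$p = 155$ ($p = -9 + 164 = 155$)
$\left(p - 25\right) - 270 = \left(155 - 25\right) - 270 = 130 - 270 = -140$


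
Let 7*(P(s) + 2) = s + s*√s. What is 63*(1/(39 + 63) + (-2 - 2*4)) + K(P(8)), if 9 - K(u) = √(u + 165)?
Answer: -21093/34 - √(8043 + 112*√2)/7 ≈ -633.32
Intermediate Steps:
P(s) = -2 + s/7 + s^(3/2)/7 (P(s) = -2 + (s + s*√s)/7 = -2 + (s + s^(3/2))/7 = -2 + (s/7 + s^(3/2)/7) = -2 + s/7 + s^(3/2)/7)
K(u) = 9 - √(165 + u) (K(u) = 9 - √(u + 165) = 9 - √(165 + u))
63*(1/(39 + 63) + (-2 - 2*4)) + K(P(8)) = 63*(1/(39 + 63) + (-2 - 2*4)) + (9 - √(165 + (-2 + (⅐)*8 + 8^(3/2)/7))) = 63*(1/102 + (-2 - 8)) + (9 - √(165 + (-2 + 8/7 + (16*√2)/7))) = 63*(1/102 - 10) + (9 - √(165 + (-2 + 8/7 + 16*√2/7))) = 63*(-1019/102) + (9 - √(165 + (-6/7 + 16*√2/7))) = -21399/34 + (9 - √(1149/7 + 16*√2/7)) = -21093/34 - √(1149/7 + 16*√2/7)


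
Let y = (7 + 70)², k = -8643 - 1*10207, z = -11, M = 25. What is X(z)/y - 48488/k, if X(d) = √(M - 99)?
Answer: 836/325 + I*√74/5929 ≈ 2.5723 + 0.0014509*I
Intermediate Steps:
k = -18850 (k = -8643 - 10207 = -18850)
X(d) = I*√74 (X(d) = √(25 - 99) = √(-74) = I*√74)
y = 5929 (y = 77² = 5929)
X(z)/y - 48488/k = (I*√74)/5929 - 48488/(-18850) = (I*√74)*(1/5929) - 48488*(-1/18850) = I*√74/5929 + 836/325 = 836/325 + I*√74/5929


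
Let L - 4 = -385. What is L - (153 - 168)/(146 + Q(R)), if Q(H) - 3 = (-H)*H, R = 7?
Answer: -7617/20 ≈ -380.85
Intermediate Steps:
L = -381 (L = 4 - 385 = -381)
Q(H) = 3 - H² (Q(H) = 3 + (-H)*H = 3 - H²)
L - (153 - 168)/(146 + Q(R)) = -381 - (153 - 168)/(146 + (3 - 1*7²)) = -381 - (-15)/(146 + (3 - 1*49)) = -381 - (-15)/(146 + (3 - 49)) = -381 - (-15)/(146 - 46) = -381 - (-15)/100 = -381 - 1*(-3/20) = -381 + 3/20 = -7617/20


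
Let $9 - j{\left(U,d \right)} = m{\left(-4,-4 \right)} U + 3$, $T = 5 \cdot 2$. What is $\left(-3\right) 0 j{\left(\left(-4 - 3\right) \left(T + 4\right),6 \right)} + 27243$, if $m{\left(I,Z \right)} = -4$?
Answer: $27243$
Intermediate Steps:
$T = 10$
$j{\left(U,d \right)} = 6 + 4 U$ ($j{\left(U,d \right)} = 9 - \left(- 4 U + 3\right) = 9 - \left(3 - 4 U\right) = 9 + \left(-3 + 4 U\right) = 6 + 4 U$)
$\left(-3\right) 0 j{\left(\left(-4 - 3\right) \left(T + 4\right),6 \right)} + 27243 = \left(-3\right) 0 \left(6 + 4 \left(-4 - 3\right) \left(10 + 4\right)\right) + 27243 = 0 \left(6 + 4 \left(\left(-7\right) 14\right)\right) + 27243 = 0 \left(6 + 4 \left(-98\right)\right) + 27243 = 0 \left(6 - 392\right) + 27243 = 0 \left(-386\right) + 27243 = 0 + 27243 = 27243$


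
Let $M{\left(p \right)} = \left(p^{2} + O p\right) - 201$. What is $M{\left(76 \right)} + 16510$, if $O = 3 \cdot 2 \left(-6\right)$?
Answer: $19349$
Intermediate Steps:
$O = -36$ ($O = 6 \left(-6\right) = -36$)
$M{\left(p \right)} = -201 + p^{2} - 36 p$ ($M{\left(p \right)} = \left(p^{2} - 36 p\right) - 201 = -201 + p^{2} - 36 p$)
$M{\left(76 \right)} + 16510 = \left(-201 + 76^{2} - 2736\right) + 16510 = \left(-201 + 5776 - 2736\right) + 16510 = 2839 + 16510 = 19349$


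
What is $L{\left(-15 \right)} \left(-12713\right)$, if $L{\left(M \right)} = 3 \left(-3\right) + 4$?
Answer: $63565$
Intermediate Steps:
$L{\left(M \right)} = -5$ ($L{\left(M \right)} = -9 + 4 = -5$)
$L{\left(-15 \right)} \left(-12713\right) = \left(-5\right) \left(-12713\right) = 63565$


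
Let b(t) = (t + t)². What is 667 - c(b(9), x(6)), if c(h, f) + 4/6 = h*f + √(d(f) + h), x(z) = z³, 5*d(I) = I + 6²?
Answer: -207949/3 - 12*√65/5 ≈ -69336.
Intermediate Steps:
b(t) = 4*t² (b(t) = (2*t)² = 4*t²)
d(I) = 36/5 + I/5 (d(I) = (I + 6²)/5 = (I + 36)/5 = (36 + I)/5 = 36/5 + I/5)
c(h, f) = -⅔ + √(36/5 + h + f/5) + f*h (c(h, f) = -⅔ + (h*f + √((36/5 + f/5) + h)) = -⅔ + (f*h + √(36/5 + h + f/5)) = -⅔ + (√(36/5 + h + f/5) + f*h) = -⅔ + √(36/5 + h + f/5) + f*h)
667 - c(b(9), x(6)) = 667 - (-⅔ + √(180 + 5*6³ + 25*(4*9²))/5 + 6³*(4*9²)) = 667 - (-⅔ + √(180 + 5*216 + 25*(4*81))/5 + 216*(4*81)) = 667 - (-⅔ + √(180 + 1080 + 25*324)/5 + 216*324) = 667 - (-⅔ + √(180 + 1080 + 8100)/5 + 69984) = 667 - (-⅔ + √9360/5 + 69984) = 667 - (-⅔ + (12*√65)/5 + 69984) = 667 - (-⅔ + 12*√65/5 + 69984) = 667 - (209950/3 + 12*√65/5) = 667 + (-209950/3 - 12*√65/5) = -207949/3 - 12*√65/5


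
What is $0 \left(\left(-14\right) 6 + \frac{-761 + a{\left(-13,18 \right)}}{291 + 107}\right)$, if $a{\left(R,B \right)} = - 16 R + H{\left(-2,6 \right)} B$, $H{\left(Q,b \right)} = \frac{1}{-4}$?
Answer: $0$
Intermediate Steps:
$H{\left(Q,b \right)} = - \frac{1}{4}$
$a{\left(R,B \right)} = - 16 R - \frac{B}{4}$
$0 \left(\left(-14\right) 6 + \frac{-761 + a{\left(-13,18 \right)}}{291 + 107}\right) = 0 \left(\left(-14\right) 6 + \frac{-761 - - \frac{407}{2}}{291 + 107}\right) = 0 \left(-84 + \frac{-761 + \left(208 - \frac{9}{2}\right)}{398}\right) = 0 \left(-84 + \left(-761 + \frac{407}{2}\right) \frac{1}{398}\right) = 0 \left(-84 - \frac{1115}{796}\right) = 0 \left(- \frac{67979}{796}\right) = 0$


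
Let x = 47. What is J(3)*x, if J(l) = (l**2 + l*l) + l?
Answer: 987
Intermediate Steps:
J(l) = l + 2*l**2 (J(l) = (l**2 + l**2) + l = 2*l**2 + l = l + 2*l**2)
J(3)*x = (3*(1 + 2*3))*47 = (3*(1 + 6))*47 = (3*7)*47 = 21*47 = 987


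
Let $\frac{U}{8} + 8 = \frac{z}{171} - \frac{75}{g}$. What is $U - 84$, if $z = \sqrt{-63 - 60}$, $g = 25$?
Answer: $-172 + \frac{8 i \sqrt{123}}{171} \approx -172.0 + 0.51886 i$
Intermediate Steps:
$z = i \sqrt{123}$ ($z = \sqrt{-123} = i \sqrt{123} \approx 11.091 i$)
$U = -88 + \frac{8 i \sqrt{123}}{171}$ ($U = -64 + 8 \left(\frac{i \sqrt{123}}{171} - \frac{75}{25}\right) = -64 + 8 \left(i \sqrt{123} \cdot \frac{1}{171} - 3\right) = -64 + 8 \left(\frac{i \sqrt{123}}{171} - 3\right) = -64 + 8 \left(-3 + \frac{i \sqrt{123}}{171}\right) = -64 - \left(24 - \frac{8 i \sqrt{123}}{171}\right) = -88 + \frac{8 i \sqrt{123}}{171} \approx -88.0 + 0.51886 i$)
$U - 84 = \left(-88 + \frac{8 i \sqrt{123}}{171}\right) - 84 = -172 + \frac{8 i \sqrt{123}}{171}$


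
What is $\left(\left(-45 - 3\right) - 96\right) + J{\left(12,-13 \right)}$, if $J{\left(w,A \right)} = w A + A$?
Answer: $-313$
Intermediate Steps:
$J{\left(w,A \right)} = A + A w$ ($J{\left(w,A \right)} = A w + A = A + A w$)
$\left(\left(-45 - 3\right) - 96\right) + J{\left(12,-13 \right)} = \left(\left(-45 - 3\right) - 96\right) - 13 \left(1 + 12\right) = \left(-48 - 96\right) - 169 = -144 - 169 = -313$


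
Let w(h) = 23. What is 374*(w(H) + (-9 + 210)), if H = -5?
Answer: 83776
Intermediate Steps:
374*(w(H) + (-9 + 210)) = 374*(23 + (-9 + 210)) = 374*(23 + 201) = 374*224 = 83776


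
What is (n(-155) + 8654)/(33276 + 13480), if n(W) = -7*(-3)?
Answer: 8675/46756 ≈ 0.18554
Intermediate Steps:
n(W) = 21
(n(-155) + 8654)/(33276 + 13480) = (21 + 8654)/(33276 + 13480) = 8675/46756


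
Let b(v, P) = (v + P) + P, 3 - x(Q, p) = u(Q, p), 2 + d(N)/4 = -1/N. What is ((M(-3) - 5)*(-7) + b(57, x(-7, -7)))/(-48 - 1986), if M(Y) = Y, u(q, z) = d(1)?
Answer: -143/2034 ≈ -0.070305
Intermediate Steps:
d(N) = -8 - 4/N (d(N) = -8 + 4*(-1/N) = -8 - 4/N)
u(q, z) = -12 (u(q, z) = -8 - 4/1 = -8 - 4*1 = -8 - 4 = -12)
x(Q, p) = 15 (x(Q, p) = 3 - 1*(-12) = 3 + 12 = 15)
b(v, P) = v + 2*P (b(v, P) = (P + v) + P = v + 2*P)
((M(-3) - 5)*(-7) + b(57, x(-7, -7)))/(-48 - 1986) = ((-3 - 5)*(-7) + (57 + 2*15))/(-48 - 1986) = (-8*(-7) + (57 + 30))/(-2034) = (56 + 87)*(-1/2034) = 143*(-1/2034) = -143/2034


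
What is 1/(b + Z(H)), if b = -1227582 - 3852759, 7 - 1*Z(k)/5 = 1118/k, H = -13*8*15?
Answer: -12/60963629 ≈ -1.9684e-7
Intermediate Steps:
H = -1560 (H = -104*15 = -1560)
Z(k) = 35 - 5590/k
b = -5080341
1/(b + Z(H)) = 1/(-5080341 + (35 - 5590/(-1560))) = 1/(-5080341 + (35 - 5590*(-1/1560))) = 1/(-5080341 + (35 + 43/12)) = 1/(-5080341 + 463/12) = 1/(-60963629/12) = -12/60963629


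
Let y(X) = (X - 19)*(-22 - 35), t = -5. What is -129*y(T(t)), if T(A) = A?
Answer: -176472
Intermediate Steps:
y(X) = 1083 - 57*X (y(X) = (-19 + X)*(-57) = 1083 - 57*X)
-129*y(T(t)) = -129*(1083 - 57*(-5)) = -129*(1083 + 285) = -129*1368 = -176472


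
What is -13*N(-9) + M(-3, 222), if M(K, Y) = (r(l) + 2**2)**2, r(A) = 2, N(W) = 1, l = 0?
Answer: 23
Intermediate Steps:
M(K, Y) = 36 (M(K, Y) = (2 + 2**2)**2 = (2 + 4)**2 = 6**2 = 36)
-13*N(-9) + M(-3, 222) = -13*1 + 36 = -13 + 36 = 23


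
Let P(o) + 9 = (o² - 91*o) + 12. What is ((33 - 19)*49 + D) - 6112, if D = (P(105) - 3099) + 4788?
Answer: -2264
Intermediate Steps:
P(o) = 3 + o² - 91*o (P(o) = -9 + ((o² - 91*o) + 12) = -9 + (12 + o² - 91*o) = 3 + o² - 91*o)
D = 3162 (D = ((3 + 105² - 91*105) - 3099) + 4788 = ((3 + 11025 - 9555) - 3099) + 4788 = (1473 - 3099) + 4788 = -1626 + 4788 = 3162)
((33 - 19)*49 + D) - 6112 = ((33 - 19)*49 + 3162) - 6112 = (14*49 + 3162) - 6112 = (686 + 3162) - 6112 = 3848 - 6112 = -2264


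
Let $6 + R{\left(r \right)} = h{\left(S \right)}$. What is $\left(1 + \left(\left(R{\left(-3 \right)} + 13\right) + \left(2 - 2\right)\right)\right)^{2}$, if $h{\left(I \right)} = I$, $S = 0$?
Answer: $64$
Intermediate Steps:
$R{\left(r \right)} = -6$ ($R{\left(r \right)} = -6 + 0 = -6$)
$\left(1 + \left(\left(R{\left(-3 \right)} + 13\right) + \left(2 - 2\right)\right)\right)^{2} = \left(1 + \left(\left(-6 + 13\right) + \left(2 - 2\right)\right)\right)^{2} = \left(1 + \left(7 + 0\right)\right)^{2} = \left(1 + 7\right)^{2} = 8^{2} = 64$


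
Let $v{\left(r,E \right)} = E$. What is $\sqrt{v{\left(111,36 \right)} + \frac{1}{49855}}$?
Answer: $\frac{\sqrt{529460395}}{3835} \approx 6.0$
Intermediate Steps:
$\sqrt{v{\left(111,36 \right)} + \frac{1}{49855}} = \sqrt{36 + \frac{1}{49855}} = \sqrt{\frac{1794781}{49855}} = \frac{\sqrt{529460395}}{3835}$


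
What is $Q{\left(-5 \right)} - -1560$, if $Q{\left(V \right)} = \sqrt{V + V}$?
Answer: $1560 + i \sqrt{10} \approx 1560.0 + 3.1623 i$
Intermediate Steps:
$Q{\left(V \right)} = \sqrt{2} \sqrt{V}$ ($Q{\left(V \right)} = \sqrt{2 V} = \sqrt{2} \sqrt{V}$)
$Q{\left(-5 \right)} - -1560 = \sqrt{2} \sqrt{-5} - -1560 = \sqrt{2} i \sqrt{5} + 1560 = i \sqrt{10} + 1560 = 1560 + i \sqrt{10}$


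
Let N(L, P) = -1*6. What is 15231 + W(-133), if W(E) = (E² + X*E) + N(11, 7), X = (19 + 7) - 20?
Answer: 32116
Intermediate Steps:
N(L, P) = -6
X = 6 (X = 26 - 20 = 6)
W(E) = -6 + E² + 6*E (W(E) = (E² + 6*E) - 6 = -6 + E² + 6*E)
15231 + W(-133) = 15231 + (-6 + (-133)² + 6*(-133)) = 15231 + (-6 + 17689 - 798) = 15231 + 16885 = 32116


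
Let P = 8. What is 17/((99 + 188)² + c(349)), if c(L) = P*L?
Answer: 17/85161 ≈ 0.00019962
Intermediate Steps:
c(L) = 8*L
17/((99 + 188)² + c(349)) = 17/((99 + 188)² + 8*349) = 17/(287² + 2792) = 17/(82369 + 2792) = 17/85161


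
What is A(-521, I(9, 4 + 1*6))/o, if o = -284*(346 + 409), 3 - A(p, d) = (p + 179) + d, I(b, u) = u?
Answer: -67/42884 ≈ -0.0015624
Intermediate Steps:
A(p, d) = -176 - d - p (A(p, d) = 3 - ((p + 179) + d) = 3 - ((179 + p) + d) = 3 - (179 + d + p) = 3 + (-179 - d - p) = -176 - d - p)
o = -214420 (o = -284*755 = -214420)
A(-521, I(9, 4 + 1*6))/o = (-176 - (4 + 1*6) - 1*(-521))/(-214420) = (-176 - (4 + 6) + 521)*(-1/214420) = (-176 - 1*10 + 521)*(-1/214420) = (-176 - 10 + 521)*(-1/214420) = 335*(-1/214420) = -67/42884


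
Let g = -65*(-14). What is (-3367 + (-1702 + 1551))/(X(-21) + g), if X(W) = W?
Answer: -3518/889 ≈ -3.9573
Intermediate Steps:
g = 910
(-3367 + (-1702 + 1551))/(X(-21) + g) = (-3367 + (-1702 + 1551))/(-21 + 910) = (-3367 - 151)/889 = -3518*1/889 = -3518/889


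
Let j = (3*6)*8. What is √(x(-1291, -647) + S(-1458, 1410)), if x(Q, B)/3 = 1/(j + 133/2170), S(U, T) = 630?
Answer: 10*√12565300899/44659 ≈ 25.100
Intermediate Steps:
j = 144 (j = 18*8 = 144)
x(Q, B) = 930/44659 (x(Q, B) = 3/(144 + 133/2170) = 3/(144 + 133*(1/2170)) = 3/(144 + 19/310) = 3/(44659/310) = 3*(310/44659) = 930/44659)
√(x(-1291, -647) + S(-1458, 1410)) = √(930/44659 + 630) = √(28136100/44659) = 10*√12565300899/44659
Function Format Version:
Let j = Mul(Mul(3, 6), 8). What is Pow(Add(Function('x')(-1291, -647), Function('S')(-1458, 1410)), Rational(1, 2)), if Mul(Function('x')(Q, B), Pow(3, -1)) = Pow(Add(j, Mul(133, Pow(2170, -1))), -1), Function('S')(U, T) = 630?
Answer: Mul(Rational(10, 44659), Pow(12565300899, Rational(1, 2))) ≈ 25.100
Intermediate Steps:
j = 144 (j = Mul(18, 8) = 144)
Function('x')(Q, B) = Rational(930, 44659) (Function('x')(Q, B) = Mul(3, Pow(Add(144, Mul(133, Pow(2170, -1))), -1)) = Mul(3, Pow(Add(144, Mul(133, Rational(1, 2170))), -1)) = Mul(3, Pow(Add(144, Rational(19, 310)), -1)) = Mul(3, Pow(Rational(44659, 310), -1)) = Mul(3, Rational(310, 44659)) = Rational(930, 44659))
Pow(Add(Function('x')(-1291, -647), Function('S')(-1458, 1410)), Rational(1, 2)) = Pow(Add(Rational(930, 44659), 630), Rational(1, 2)) = Pow(Rational(28136100, 44659), Rational(1, 2)) = Mul(Rational(10, 44659), Pow(12565300899, Rational(1, 2)))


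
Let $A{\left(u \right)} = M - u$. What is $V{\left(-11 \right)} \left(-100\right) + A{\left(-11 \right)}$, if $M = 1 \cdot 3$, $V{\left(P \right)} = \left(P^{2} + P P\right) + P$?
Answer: $-23086$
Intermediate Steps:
$V{\left(P \right)} = P + 2 P^{2}$ ($V{\left(P \right)} = \left(P^{2} + P^{2}\right) + P = 2 P^{2} + P = P + 2 P^{2}$)
$M = 3$
$A{\left(u \right)} = 3 - u$
$V{\left(-11 \right)} \left(-100\right) + A{\left(-11 \right)} = - 11 \left(1 + 2 \left(-11\right)\right) \left(-100\right) + \left(3 - -11\right) = - 11 \left(1 - 22\right) \left(-100\right) + \left(3 + 11\right) = \left(-11\right) \left(-21\right) \left(-100\right) + 14 = 231 \left(-100\right) + 14 = -23100 + 14 = -23086$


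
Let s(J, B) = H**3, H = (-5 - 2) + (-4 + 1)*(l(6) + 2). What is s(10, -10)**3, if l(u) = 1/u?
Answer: -7625597484987/512 ≈ -1.4894e+10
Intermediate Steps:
H = -27/2 (H = (-5 - 2) + (-4 + 1)*(1/6 + 2) = -7 - 3*(1/6 + 2) = -7 - 3*13/6 = -7 - 13/2 = -27/2 ≈ -13.500)
s(J, B) = -19683/8 (s(J, B) = (-27/2)**3 = -19683/8)
s(10, -10)**3 = (-19683/8)**3 = -7625597484987/512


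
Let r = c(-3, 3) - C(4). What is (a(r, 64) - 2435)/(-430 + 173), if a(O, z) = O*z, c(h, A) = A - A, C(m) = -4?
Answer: 2179/257 ≈ 8.4786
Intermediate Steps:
c(h, A) = 0
r = 4 (r = 0 - 1*(-4) = 0 + 4 = 4)
(a(r, 64) - 2435)/(-430 + 173) = (4*64 - 2435)/(-430 + 173) = (256 - 2435)/(-257) = -2179*(-1/257) = 2179/257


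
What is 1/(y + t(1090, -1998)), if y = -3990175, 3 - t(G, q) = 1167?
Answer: -1/3991339 ≈ -2.5054e-7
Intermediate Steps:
t(G, q) = -1164 (t(G, q) = 3 - 1*1167 = 3 - 1167 = -1164)
1/(y + t(1090, -1998)) = 1/(-3990175 - 1164) = 1/(-3991339) = -1/3991339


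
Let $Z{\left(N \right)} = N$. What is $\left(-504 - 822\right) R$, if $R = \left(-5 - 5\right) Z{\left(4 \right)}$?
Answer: $53040$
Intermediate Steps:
$R = -40$ ($R = \left(-5 - 5\right) 4 = \left(-10\right) 4 = -40$)
$\left(-504 - 822\right) R = \left(-504 - 822\right) \left(-40\right) = \left(-1326\right) \left(-40\right) = 53040$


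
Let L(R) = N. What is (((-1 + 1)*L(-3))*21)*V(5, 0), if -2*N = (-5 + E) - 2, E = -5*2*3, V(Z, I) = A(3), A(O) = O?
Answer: 0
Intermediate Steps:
V(Z, I) = 3
E = -30 (E = -10*3 = -30)
N = 37/2 (N = -((-5 - 30) - 2)/2 = -(-35 - 2)/2 = -½*(-37) = 37/2 ≈ 18.500)
L(R) = 37/2
(((-1 + 1)*L(-3))*21)*V(5, 0) = (((-1 + 1)*(37/2))*21)*3 = ((0*(37/2))*21)*3 = (0*21)*3 = 0*3 = 0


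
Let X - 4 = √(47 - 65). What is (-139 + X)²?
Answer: 18207 - 810*I*√2 ≈ 18207.0 - 1145.5*I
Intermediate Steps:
X = 4 + 3*I*√2 (X = 4 + √(47 - 65) = 4 + √(-18) = 4 + 3*I*√2 ≈ 4.0 + 4.2426*I)
(-139 + X)² = (-139 + (4 + 3*I*√2))² = (-135 + 3*I*√2)²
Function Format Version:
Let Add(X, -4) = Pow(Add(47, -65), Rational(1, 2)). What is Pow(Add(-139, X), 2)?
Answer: Add(18207, Mul(-810, I, Pow(2, Rational(1, 2)))) ≈ Add(18207., Mul(-1145.5, I))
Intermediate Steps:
X = Add(4, Mul(3, I, Pow(2, Rational(1, 2)))) (X = Add(4, Pow(Add(47, -65), Rational(1, 2))) = Add(4, Pow(-18, Rational(1, 2))) = Add(4, Mul(3, I, Pow(2, Rational(1, 2)))) ≈ Add(4.0000, Mul(4.2426, I)))
Pow(Add(-139, X), 2) = Pow(Add(-139, Add(4, Mul(3, I, Pow(2, Rational(1, 2))))), 2) = Pow(Add(-135, Mul(3, I, Pow(2, Rational(1, 2)))), 2)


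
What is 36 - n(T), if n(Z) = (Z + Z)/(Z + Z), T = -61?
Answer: 35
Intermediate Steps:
n(Z) = 1 (n(Z) = (2*Z)/((2*Z)) = (2*Z)*(1/(2*Z)) = 1)
36 - n(T) = 36 - 1*1 = 36 - 1 = 35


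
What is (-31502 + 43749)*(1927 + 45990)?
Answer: 586839499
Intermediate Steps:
(-31502 + 43749)*(1927 + 45990) = 12247*47917 = 586839499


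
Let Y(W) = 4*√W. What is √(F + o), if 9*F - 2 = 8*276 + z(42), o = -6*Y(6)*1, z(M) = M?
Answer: 2*√(563 - 54*√6)/3 ≈ 13.836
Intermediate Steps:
o = -24*√6 (o = -24*√6*1 = -24*√6 ≈ -58.788)
F = 2252/9 (F = 2/9 + (8*276 + 42)/9 = 2/9 + (2208 + 42)/9 = 2/9 + (⅑)*2250 = 2/9 + 250 = 2252/9 ≈ 250.22)
√(F + o) = √(2252/9 - 24*√6)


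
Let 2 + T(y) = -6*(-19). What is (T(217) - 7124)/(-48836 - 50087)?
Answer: 7012/98923 ≈ 0.070883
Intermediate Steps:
T(y) = 112 (T(y) = -2 - 6*(-19) = -2 + 114 = 112)
(T(217) - 7124)/(-48836 - 50087) = (112 - 7124)/(-48836 - 50087) = -7012/(-98923) = -7012*(-1/98923) = 7012/98923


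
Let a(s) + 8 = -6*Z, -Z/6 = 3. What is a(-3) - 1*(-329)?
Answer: 429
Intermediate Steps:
Z = -18 (Z = -6*3 = -18)
a(s) = 100 (a(s) = -8 - 6*(-18) = -8 + 108 = 100)
a(-3) - 1*(-329) = 100 - 1*(-329) = 100 + 329 = 429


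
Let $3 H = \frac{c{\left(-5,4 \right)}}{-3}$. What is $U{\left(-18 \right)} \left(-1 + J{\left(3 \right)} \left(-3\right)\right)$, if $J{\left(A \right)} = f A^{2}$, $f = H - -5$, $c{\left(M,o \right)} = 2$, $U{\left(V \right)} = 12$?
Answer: $-1560$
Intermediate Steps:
$H = - \frac{2}{9}$ ($H = \frac{2 \frac{1}{-3}}{3} = \frac{2 \left(- \frac{1}{3}\right)}{3} = \frac{1}{3} \left(- \frac{2}{3}\right) = - \frac{2}{9} \approx -0.22222$)
$f = \frac{43}{9}$ ($f = - \frac{2}{9} - -5 = - \frac{2}{9} + 5 = \frac{43}{9} \approx 4.7778$)
$J{\left(A \right)} = \frac{43 A^{2}}{9}$
$U{\left(-18 \right)} \left(-1 + J{\left(3 \right)} \left(-3\right)\right) = 12 \left(-1 + \frac{43 \cdot 3^{2}}{9} \left(-3\right)\right) = 12 \left(-1 + \frac{43}{9} \cdot 9 \left(-3\right)\right) = 12 \left(-1 + 43 \left(-3\right)\right) = 12 \left(-1 - 129\right) = 12 \left(-130\right) = -1560$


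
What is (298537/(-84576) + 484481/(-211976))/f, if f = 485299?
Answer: -13032268021/1087560043991328 ≈ -1.1983e-5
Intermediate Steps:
(298537/(-84576) + 484481/(-211976))/f = (298537/(-84576) + 484481/(-211976))/485299 = (298537*(-1/84576) + 484481*(-1/211976))*(1/485299) = (-298537/84576 - 484481/211976)*(1/485299) = -13032268021/2241010272*1/485299 = -13032268021/1087560043991328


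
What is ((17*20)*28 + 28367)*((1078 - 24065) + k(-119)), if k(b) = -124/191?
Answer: -166348215567/191 ≈ -8.7093e+8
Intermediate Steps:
k(b) = -124/191 (k(b) = -124*1/191 = -124/191)
((17*20)*28 + 28367)*((1078 - 24065) + k(-119)) = ((17*20)*28 + 28367)*((1078 - 24065) - 124/191) = (340*28 + 28367)*(-22987 - 124/191) = (9520 + 28367)*(-4390641/191) = 37887*(-4390641/191) = -166348215567/191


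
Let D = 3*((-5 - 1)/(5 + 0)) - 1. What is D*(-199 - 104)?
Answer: 6969/5 ≈ 1393.8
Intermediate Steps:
D = -23/5 (D = 3*(-6/5) - 1 = -18/5 - 1 = -23/5 ≈ -4.6000)
D*(-199 - 104) = -23*(-199 - 104)/5 = -23/5*(-303) = 6969/5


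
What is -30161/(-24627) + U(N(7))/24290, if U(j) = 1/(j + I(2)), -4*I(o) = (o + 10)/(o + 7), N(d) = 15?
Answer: 32234944241/26320352520 ≈ 1.2247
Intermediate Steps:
I(o) = -(10 + o)/(4*(7 + o)) (I(o) = -(o + 10)/(4*(o + 7)) = -(10 + o)/(4*(7 + o)))
U(j) = 1/(-⅓ + j) (U(j) = 1/(j + (-10 - 1*2)/(4*(7 + 2))) = 1/(j + (¼)*(-10 - 2)/9) = 1/(j + (¼)*(⅑)*(-12)) = 1/(j - ⅓) = 1/(-⅓ + j))
-30161/(-24627) + U(N(7))/24290 = -30161/(-24627) + (3/(-1 + 3*15))/24290 = -30161*(-1/24627) + (3/(-1 + 45))*(1/24290) = 30161/24627 + (3/44)*(1/24290) = 30161/24627 + 3/1068760 = 32234944241/26320352520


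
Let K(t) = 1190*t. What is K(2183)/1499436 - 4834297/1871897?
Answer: -1192980543401/1403394875046 ≈ -0.85007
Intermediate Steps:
K(2183)/1499436 - 4834297/1871897 = (1190*2183)/1499436 - 4834297/1871897 = 2597770*(1/1499436) - 4834297*1/1871897 = 1298885/749718 - 4834297/1871897 = -1192980543401/1403394875046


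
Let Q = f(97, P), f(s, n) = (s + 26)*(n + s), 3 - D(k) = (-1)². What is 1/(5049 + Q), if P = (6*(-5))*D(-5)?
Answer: 1/9600 ≈ 0.00010417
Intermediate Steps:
D(k) = 2 (D(k) = 3 - 1*(-1)² = 3 - 1*1 = 3 - 1 = 2)
P = -60 (P = (6*(-5))*2 = -30*2 = -60)
f(s, n) = (26 + s)*(n + s)
Q = 4551 (Q = 97² + 26*(-60) + 26*97 - 60*97 = 9409 - 1560 + 2522 - 5820 = 4551)
1/(5049 + Q) = 1/(5049 + 4551) = 1/9600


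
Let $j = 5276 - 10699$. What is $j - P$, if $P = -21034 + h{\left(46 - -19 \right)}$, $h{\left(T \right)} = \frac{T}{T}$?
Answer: $15610$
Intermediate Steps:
$h{\left(T \right)} = 1$
$j = -5423$
$P = -21033$ ($P = -21034 + 1 = -21033$)
$j - P = -5423 - -21033 = -5423 + 21033 = 15610$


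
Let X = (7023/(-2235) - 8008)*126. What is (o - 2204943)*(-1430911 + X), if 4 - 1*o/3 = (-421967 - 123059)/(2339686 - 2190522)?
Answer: 298970968910430356163/55563590 ≈ 5.3807e+12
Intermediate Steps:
o = 1712523/74582 (o = 12 - 3*(-421967 - 123059)/(2339686 - 2190522) = 12 - (-1635078)/149164 = 12 - 3*(-272513/74582) = 12 + 817539/74582 = 1712523/74582 ≈ 22.962)
X = -752005926/745 (X = (7023*(-1/2235) - 8008)*126 = (-2341/745 - 8008)*126 = -5968301/745*126 = -752005926/745 ≈ -1.0094e+6)
(o - 2204943)*(-1430911 + X) = (1712523/74582 - 2204943)*(-1430911 - 752005926/745) = -164447346303/74582*(-1818034621/745) = 298970968910430356163/55563590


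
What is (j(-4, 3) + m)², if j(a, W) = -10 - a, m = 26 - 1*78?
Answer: 3364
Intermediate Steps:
m = -52 (m = 26 - 78 = -52)
(j(-4, 3) + m)² = ((-10 - 1*(-4)) - 52)² = ((-10 + 4) - 52)² = (-6 - 52)² = (-58)² = 3364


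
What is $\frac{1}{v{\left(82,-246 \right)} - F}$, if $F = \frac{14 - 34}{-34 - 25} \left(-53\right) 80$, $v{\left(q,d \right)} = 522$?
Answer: $\frac{59}{115598} \approx 0.00051039$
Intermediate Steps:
$F = - \frac{84800}{59}$ ($F = - \frac{20}{-59} \left(-53\right) 80 = \left(-20\right) \left(- \frac{1}{59}\right) \left(-53\right) 80 = \frac{20}{59} \left(-53\right) 80 = \left(- \frac{1060}{59}\right) 80 = - \frac{84800}{59} \approx -1437.3$)
$\frac{1}{v{\left(82,-246 \right)} - F} = \frac{1}{522 - - \frac{84800}{59}} = \frac{1}{522 + \frac{84800}{59}} = \frac{1}{\frac{115598}{59}} = \frac{59}{115598}$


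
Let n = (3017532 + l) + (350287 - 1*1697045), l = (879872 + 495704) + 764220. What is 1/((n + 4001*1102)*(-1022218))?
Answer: -1/8402296672496 ≈ -1.1902e-13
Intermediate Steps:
l = 2139796 (l = 1375576 + 764220 = 2139796)
n = 3810570 (n = (3017532 + 2139796) + (350287 - 1*1697045) = 5157328 + (350287 - 1697045) = 5157328 - 1346758 = 3810570)
1/((n + 4001*1102)*(-1022218)) = 1/((3810570 + 4001*1102)*(-1022218)) = -1/1022218/(3810570 + 4409102) = -1/1022218/8219672 = (1/8219672)*(-1/1022218) = -1/8402296672496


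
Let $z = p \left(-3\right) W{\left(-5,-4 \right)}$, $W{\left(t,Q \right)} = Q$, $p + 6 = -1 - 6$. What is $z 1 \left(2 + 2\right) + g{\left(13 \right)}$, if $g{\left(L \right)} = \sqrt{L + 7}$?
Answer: $-624 + 2 \sqrt{5} \approx -619.53$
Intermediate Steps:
$p = -13$ ($p = -6 - 7 = -13$)
$g{\left(L \right)} = \sqrt{7 + L}$
$z = -156$ ($z = \left(-13\right) \left(-3\right) \left(-4\right) = 39 \left(-4\right) = -156$)
$z 1 \left(2 + 2\right) + g{\left(13 \right)} = - 156 \cdot 1 \left(2 + 2\right) + \sqrt{7 + 13} = - 156 \cdot 1 \cdot 4 + \sqrt{20} = \left(-156\right) 4 + 2 \sqrt{5} = -624 + 2 \sqrt{5}$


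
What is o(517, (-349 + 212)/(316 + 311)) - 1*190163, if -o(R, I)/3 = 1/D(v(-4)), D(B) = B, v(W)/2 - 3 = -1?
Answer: -760655/4 ≈ -1.9016e+5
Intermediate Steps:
v(W) = 4 (v(W) = 6 + 2*(-1) = 6 - 2 = 4)
o(R, I) = -¾ (o(R, I) = -3/4 = -3*¼ = -¾)
o(517, (-349 + 212)/(316 + 311)) - 1*190163 = -¾ - 1*190163 = -¾ - 190163 = -760655/4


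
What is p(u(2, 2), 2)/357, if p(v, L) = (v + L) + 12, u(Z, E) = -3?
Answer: 11/357 ≈ 0.030812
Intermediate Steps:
p(v, L) = 12 + L + v (p(v, L) = (L + v) + 12 = 12 + L + v)
p(u(2, 2), 2)/357 = (12 + 2 - 3)/357 = 11*(1/357) = 11/357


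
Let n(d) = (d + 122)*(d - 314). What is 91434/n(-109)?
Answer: -30478/1833 ≈ -16.627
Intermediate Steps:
n(d) = (-314 + d)*(122 + d) (n(d) = (122 + d)*(-314 + d) = (-314 + d)*(122 + d))
91434/n(-109) = 91434/(-38308 + (-109)**2 - 192*(-109)) = 91434/(-38308 + 11881 + 20928) = 91434/(-5499) = 91434*(-1/5499) = -30478/1833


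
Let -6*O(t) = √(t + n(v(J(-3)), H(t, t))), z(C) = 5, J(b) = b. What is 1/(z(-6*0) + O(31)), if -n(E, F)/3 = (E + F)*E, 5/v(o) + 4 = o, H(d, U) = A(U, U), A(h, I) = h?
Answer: 8820/39401 + 42*√4699/39401 ≈ 0.29692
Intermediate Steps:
H(d, U) = U
v(o) = 5/(-4 + o)
n(E, F) = -3*E*(E + F) (n(E, F) = -3*(E + F)*E = -3*E*(E + F))
O(t) = -√(-75/49 + 22*t/7)/6 (O(t) = -√(t - 3*5/(-4 - 3)*(5/(-4 - 3) + t))/6 = -√(t - 3*5/(-7)*(5/(-7) + t))/6 = -√(t - 3*5*(-⅐)*(5*(-⅐) + t))/6 = -√(t - 3*(-5/7)*(-5/7 + t))/6 = -√(t + (-75/49 + 15*t/7))/6 = -√(-75/49 + 22*t/7)/6)
1/(z(-6*0) + O(31)) = 1/(5 - √(-75 + 154*31)/42) = 1/(5 - √(-75 + 4774)/42) = 1/(5 - √4699/42)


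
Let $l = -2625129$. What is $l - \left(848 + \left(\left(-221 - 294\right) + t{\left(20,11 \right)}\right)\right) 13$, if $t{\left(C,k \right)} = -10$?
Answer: $-2629328$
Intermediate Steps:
$l - \left(848 + \left(\left(-221 - 294\right) + t{\left(20,11 \right)}\right)\right) 13 = -2625129 - \left(848 - 525\right) 13 = -2625129 - 323 \cdot 13 = -2625129 - 4199 = -2629328$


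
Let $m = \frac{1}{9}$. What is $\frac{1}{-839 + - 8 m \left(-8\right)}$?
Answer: $- \frac{9}{7487} \approx -0.0012021$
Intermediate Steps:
$m = \frac{1}{9} \approx 0.11111$
$\frac{1}{-839 + - 8 m \left(-8\right)} = \frac{1}{-839 + \left(-8\right) \frac{1}{9} \left(-8\right)} = \frac{1}{-839 - - \frac{64}{9}} = \frac{1}{-839 + \frac{64}{9}} = \frac{1}{- \frac{7487}{9}} = - \frac{9}{7487}$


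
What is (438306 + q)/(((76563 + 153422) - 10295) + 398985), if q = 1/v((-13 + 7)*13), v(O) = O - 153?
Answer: 20249737/28582785 ≈ 0.70846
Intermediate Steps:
v(O) = -153 + O
q = -1/231 (q = 1/(-153 + (-13 + 7)*13) = 1/(-153 - 6*13) = 1/(-153 - 78) = 1/(-231) = -1/231 ≈ -0.0043290)
(438306 + q)/(((76563 + 153422) - 10295) + 398985) = (438306 - 1/231)/(((76563 + 153422) - 10295) + 398985) = 101248685/(231*((229985 - 10295) + 398985)) = 101248685/(231*(219690 + 398985)) = (101248685/231)/618675 = (101248685/231)*(1/618675) = 20249737/28582785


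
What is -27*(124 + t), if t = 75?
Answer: -5373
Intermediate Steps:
-27*(124 + t) = -27*(124 + 75) = -27*199 = -5373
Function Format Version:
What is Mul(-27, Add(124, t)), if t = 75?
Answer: -5373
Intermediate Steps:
Mul(-27, Add(124, t)) = Mul(-27, Add(124, 75)) = Mul(-27, 199) = -5373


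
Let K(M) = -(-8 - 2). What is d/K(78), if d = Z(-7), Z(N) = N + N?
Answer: -7/5 ≈ -1.4000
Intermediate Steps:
K(M) = 10 (K(M) = -1*(-10) = 10)
Z(N) = 2*N
d = -14 (d = 2*(-7) = -14)
d/K(78) = -14/10 = -14*⅒ = -7/5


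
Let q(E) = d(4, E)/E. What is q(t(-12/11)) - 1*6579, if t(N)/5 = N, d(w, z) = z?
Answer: -6578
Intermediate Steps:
t(N) = 5*N
q(E) = 1 (q(E) = E/E = 1)
q(t(-12/11)) - 1*6579 = 1 - 1*6579 = 1 - 6579 = -6578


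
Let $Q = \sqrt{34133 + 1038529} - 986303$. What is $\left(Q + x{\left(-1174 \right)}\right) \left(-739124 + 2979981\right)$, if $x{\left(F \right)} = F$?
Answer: $-2212794747789 + 2240857 \sqrt{1072662} \approx -2.2105 \cdot 10^{12}$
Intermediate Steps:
$Q = -986303 + \sqrt{1072662}$ ($Q = \sqrt{1072662} - 986303 = -986303 + \sqrt{1072662} \approx -9.8527 \cdot 10^{5}$)
$\left(Q + x{\left(-1174 \right)}\right) \left(-739124 + 2979981\right) = \left(\left(-986303 + \sqrt{1072662}\right) - 1174\right) \left(-739124 + 2979981\right) = \left(-987477 + \sqrt{1072662}\right) 2240857 = -2212794747789 + 2240857 \sqrt{1072662}$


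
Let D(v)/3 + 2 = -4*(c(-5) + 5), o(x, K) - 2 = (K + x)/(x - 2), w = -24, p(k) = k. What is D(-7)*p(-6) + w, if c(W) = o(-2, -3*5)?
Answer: 822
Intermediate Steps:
o(x, K) = 2 + (K + x)/(-2 + x) (o(x, K) = 2 + (K + x)/(x - 2) = 2 + (K + x)/(-2 + x))
c(W) = 25/4 (c(W) = (-4 - 3*5 + 3*(-2))/(-2 - 2) = (-4 - 15 - 6)/(-4) = -¼*(-25) = 25/4)
D(v) = -141 (D(v) = -6 + 3*(-4*(25/4 + 5)) = -6 + 3*(-4*45/4) = -6 + 3*(-45) = -6 - 135 = -141)
D(-7)*p(-6) + w = -141*(-6) - 24 = 846 - 24 = 822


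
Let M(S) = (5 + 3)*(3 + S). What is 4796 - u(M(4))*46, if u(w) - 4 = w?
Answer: 2036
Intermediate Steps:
M(S) = 24 + 8*S (M(S) = 8*(3 + S) = 24 + 8*S)
u(w) = 4 + w
4796 - u(M(4))*46 = 4796 - (4 + (24 + 8*4))*46 = 4796 - (4 + (24 + 32))*46 = 4796 - (4 + 56)*46 = 4796 - 60*46 = 4796 - 1*2760 = 4796 - 2760 = 2036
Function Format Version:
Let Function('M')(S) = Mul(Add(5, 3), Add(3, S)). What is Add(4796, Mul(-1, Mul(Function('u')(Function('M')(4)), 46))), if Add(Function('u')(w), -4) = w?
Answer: 2036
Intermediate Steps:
Function('M')(S) = Add(24, Mul(8, S)) (Function('M')(S) = Mul(8, Add(3, S)) = Add(24, Mul(8, S)))
Function('u')(w) = Add(4, w)
Add(4796, Mul(-1, Mul(Function('u')(Function('M')(4)), 46))) = Add(4796, Mul(-1, Mul(Add(4, Add(24, Mul(8, 4))), 46))) = Add(4796, Mul(-1, Mul(Add(4, Add(24, 32)), 46))) = Add(4796, Mul(-1, Mul(Add(4, 56), 46))) = Add(4796, Mul(-1, Mul(60, 46))) = Add(4796, Mul(-1, 2760)) = Add(4796, -2760) = 2036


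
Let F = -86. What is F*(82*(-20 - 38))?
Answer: 409016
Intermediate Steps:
F*(82*(-20 - 38)) = -7052*(-20 - 38) = -7052*(-58) = -86*(-4756) = 409016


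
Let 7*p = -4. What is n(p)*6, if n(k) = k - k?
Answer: 0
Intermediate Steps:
p = -4/7 (p = (1/7)*(-4) = -4/7 ≈ -0.57143)
n(k) = 0
n(p)*6 = 0*6 = 0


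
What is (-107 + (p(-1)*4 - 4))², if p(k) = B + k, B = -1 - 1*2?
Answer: 16129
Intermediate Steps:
B = -3 (B = -1 - 2 = -3)
p(k) = -3 + k
(-107 + (p(-1)*4 - 4))² = (-107 + ((-3 - 1)*4 - 4))² = (-107 + (-4*4 - 4))² = (-107 + (-16 - 4))² = (-107 - 20)² = (-127)² = 16129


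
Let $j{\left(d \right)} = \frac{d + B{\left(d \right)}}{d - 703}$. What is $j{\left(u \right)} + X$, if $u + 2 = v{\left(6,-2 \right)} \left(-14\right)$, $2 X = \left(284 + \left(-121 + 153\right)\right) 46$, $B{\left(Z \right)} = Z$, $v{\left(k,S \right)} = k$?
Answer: $\frac{5734624}{789} \approx 7268.2$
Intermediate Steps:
$X = 7268$ ($X = \frac{\left(284 + \left(-121 + 153\right)\right) 46}{2} = \frac{\left(284 + 32\right) 46}{2} = \frac{316 \cdot 46}{2} = \frac{1}{2} \cdot 14536 = 7268$)
$u = -86$ ($u = -2 + 6 \left(-14\right) = -2 - 84 = -86$)
$j{\left(d \right)} = \frac{2 d}{-703 + d}$ ($j{\left(d \right)} = \frac{d + d}{d - 703} = \frac{2 d}{-703 + d}$)
$j{\left(u \right)} + X = 2 \left(-86\right) \frac{1}{-703 - 86} + 7268 = 2 \left(-86\right) \frac{1}{-789} + 7268 = 2 \left(-86\right) \left(- \frac{1}{789}\right) + 7268 = \frac{172}{789} + 7268 = \frac{5734624}{789}$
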